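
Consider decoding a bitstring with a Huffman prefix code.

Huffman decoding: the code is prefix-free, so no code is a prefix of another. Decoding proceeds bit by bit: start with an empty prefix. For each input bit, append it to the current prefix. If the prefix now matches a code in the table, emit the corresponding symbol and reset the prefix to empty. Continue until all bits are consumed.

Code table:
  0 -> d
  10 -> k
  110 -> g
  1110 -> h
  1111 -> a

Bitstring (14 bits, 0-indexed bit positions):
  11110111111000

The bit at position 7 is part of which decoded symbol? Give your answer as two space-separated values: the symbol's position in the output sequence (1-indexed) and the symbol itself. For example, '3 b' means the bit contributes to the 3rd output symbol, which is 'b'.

Answer: 3 a

Derivation:
Bit 0: prefix='1' (no match yet)
Bit 1: prefix='11' (no match yet)
Bit 2: prefix='111' (no match yet)
Bit 3: prefix='1111' -> emit 'a', reset
Bit 4: prefix='0' -> emit 'd', reset
Bit 5: prefix='1' (no match yet)
Bit 6: prefix='11' (no match yet)
Bit 7: prefix='111' (no match yet)
Bit 8: prefix='1111' -> emit 'a', reset
Bit 9: prefix='1' (no match yet)
Bit 10: prefix='11' (no match yet)
Bit 11: prefix='110' -> emit 'g', reset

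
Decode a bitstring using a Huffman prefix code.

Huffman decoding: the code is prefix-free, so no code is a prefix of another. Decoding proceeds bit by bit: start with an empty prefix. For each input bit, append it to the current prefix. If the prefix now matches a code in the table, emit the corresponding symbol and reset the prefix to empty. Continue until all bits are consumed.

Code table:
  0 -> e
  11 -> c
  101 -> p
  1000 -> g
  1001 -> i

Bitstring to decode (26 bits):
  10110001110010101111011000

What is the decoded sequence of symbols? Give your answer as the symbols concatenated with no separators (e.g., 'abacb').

Answer: pgciepcpg

Derivation:
Bit 0: prefix='1' (no match yet)
Bit 1: prefix='10' (no match yet)
Bit 2: prefix='101' -> emit 'p', reset
Bit 3: prefix='1' (no match yet)
Bit 4: prefix='10' (no match yet)
Bit 5: prefix='100' (no match yet)
Bit 6: prefix='1000' -> emit 'g', reset
Bit 7: prefix='1' (no match yet)
Bit 8: prefix='11' -> emit 'c', reset
Bit 9: prefix='1' (no match yet)
Bit 10: prefix='10' (no match yet)
Bit 11: prefix='100' (no match yet)
Bit 12: prefix='1001' -> emit 'i', reset
Bit 13: prefix='0' -> emit 'e', reset
Bit 14: prefix='1' (no match yet)
Bit 15: prefix='10' (no match yet)
Bit 16: prefix='101' -> emit 'p', reset
Bit 17: prefix='1' (no match yet)
Bit 18: prefix='11' -> emit 'c', reset
Bit 19: prefix='1' (no match yet)
Bit 20: prefix='10' (no match yet)
Bit 21: prefix='101' -> emit 'p', reset
Bit 22: prefix='1' (no match yet)
Bit 23: prefix='10' (no match yet)
Bit 24: prefix='100' (no match yet)
Bit 25: prefix='1000' -> emit 'g', reset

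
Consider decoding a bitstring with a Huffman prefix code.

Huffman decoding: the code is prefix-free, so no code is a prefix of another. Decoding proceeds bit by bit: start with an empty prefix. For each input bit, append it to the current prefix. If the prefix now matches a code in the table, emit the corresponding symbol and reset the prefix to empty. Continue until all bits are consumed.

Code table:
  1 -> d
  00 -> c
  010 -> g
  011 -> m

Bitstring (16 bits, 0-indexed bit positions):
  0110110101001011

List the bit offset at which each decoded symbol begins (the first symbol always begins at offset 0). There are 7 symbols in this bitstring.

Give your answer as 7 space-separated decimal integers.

Bit 0: prefix='0' (no match yet)
Bit 1: prefix='01' (no match yet)
Bit 2: prefix='011' -> emit 'm', reset
Bit 3: prefix='0' (no match yet)
Bit 4: prefix='01' (no match yet)
Bit 5: prefix='011' -> emit 'm', reset
Bit 6: prefix='0' (no match yet)
Bit 7: prefix='01' (no match yet)
Bit 8: prefix='010' -> emit 'g', reset
Bit 9: prefix='1' -> emit 'd', reset
Bit 10: prefix='0' (no match yet)
Bit 11: prefix='00' -> emit 'c', reset
Bit 12: prefix='1' -> emit 'd', reset
Bit 13: prefix='0' (no match yet)
Bit 14: prefix='01' (no match yet)
Bit 15: prefix='011' -> emit 'm', reset

Answer: 0 3 6 9 10 12 13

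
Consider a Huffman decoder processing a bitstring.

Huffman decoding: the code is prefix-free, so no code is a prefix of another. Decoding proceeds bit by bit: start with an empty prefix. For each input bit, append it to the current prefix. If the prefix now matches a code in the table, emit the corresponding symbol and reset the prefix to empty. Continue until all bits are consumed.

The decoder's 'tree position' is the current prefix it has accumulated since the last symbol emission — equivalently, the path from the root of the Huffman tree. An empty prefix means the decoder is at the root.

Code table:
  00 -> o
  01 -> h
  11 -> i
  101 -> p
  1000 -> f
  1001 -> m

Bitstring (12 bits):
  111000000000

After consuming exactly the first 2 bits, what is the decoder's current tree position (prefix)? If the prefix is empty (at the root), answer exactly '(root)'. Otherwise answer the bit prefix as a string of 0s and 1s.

Bit 0: prefix='1' (no match yet)
Bit 1: prefix='11' -> emit 'i', reset

Answer: (root)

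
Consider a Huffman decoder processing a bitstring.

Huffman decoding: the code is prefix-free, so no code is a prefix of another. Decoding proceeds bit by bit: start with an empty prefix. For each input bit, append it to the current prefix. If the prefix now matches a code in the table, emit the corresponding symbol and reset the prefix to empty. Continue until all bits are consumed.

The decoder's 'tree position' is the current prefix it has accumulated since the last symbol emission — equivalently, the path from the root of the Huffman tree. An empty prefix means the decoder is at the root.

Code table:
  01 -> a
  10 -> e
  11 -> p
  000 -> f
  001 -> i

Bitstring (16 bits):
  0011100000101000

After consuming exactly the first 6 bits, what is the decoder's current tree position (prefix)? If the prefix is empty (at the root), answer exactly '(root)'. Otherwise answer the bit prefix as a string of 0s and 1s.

Bit 0: prefix='0' (no match yet)
Bit 1: prefix='00' (no match yet)
Bit 2: prefix='001' -> emit 'i', reset
Bit 3: prefix='1' (no match yet)
Bit 4: prefix='11' -> emit 'p', reset
Bit 5: prefix='0' (no match yet)

Answer: 0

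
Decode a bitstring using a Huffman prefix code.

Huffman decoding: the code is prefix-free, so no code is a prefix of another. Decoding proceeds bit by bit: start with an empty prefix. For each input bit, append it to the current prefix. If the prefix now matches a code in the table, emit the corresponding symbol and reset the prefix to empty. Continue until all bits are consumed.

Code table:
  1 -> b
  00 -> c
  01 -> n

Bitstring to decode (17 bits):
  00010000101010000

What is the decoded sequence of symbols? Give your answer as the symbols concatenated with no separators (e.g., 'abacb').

Answer: cnccbnncc

Derivation:
Bit 0: prefix='0' (no match yet)
Bit 1: prefix='00' -> emit 'c', reset
Bit 2: prefix='0' (no match yet)
Bit 3: prefix='01' -> emit 'n', reset
Bit 4: prefix='0' (no match yet)
Bit 5: prefix='00' -> emit 'c', reset
Bit 6: prefix='0' (no match yet)
Bit 7: prefix='00' -> emit 'c', reset
Bit 8: prefix='1' -> emit 'b', reset
Bit 9: prefix='0' (no match yet)
Bit 10: prefix='01' -> emit 'n', reset
Bit 11: prefix='0' (no match yet)
Bit 12: prefix='01' -> emit 'n', reset
Bit 13: prefix='0' (no match yet)
Bit 14: prefix='00' -> emit 'c', reset
Bit 15: prefix='0' (no match yet)
Bit 16: prefix='00' -> emit 'c', reset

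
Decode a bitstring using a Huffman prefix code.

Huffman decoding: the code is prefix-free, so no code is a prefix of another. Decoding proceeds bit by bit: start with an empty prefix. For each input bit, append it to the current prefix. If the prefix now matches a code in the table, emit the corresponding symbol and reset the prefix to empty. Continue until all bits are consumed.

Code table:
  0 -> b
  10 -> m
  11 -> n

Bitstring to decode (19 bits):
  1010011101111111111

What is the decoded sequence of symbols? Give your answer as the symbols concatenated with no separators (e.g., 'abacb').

Bit 0: prefix='1' (no match yet)
Bit 1: prefix='10' -> emit 'm', reset
Bit 2: prefix='1' (no match yet)
Bit 3: prefix='10' -> emit 'm', reset
Bit 4: prefix='0' -> emit 'b', reset
Bit 5: prefix='1' (no match yet)
Bit 6: prefix='11' -> emit 'n', reset
Bit 7: prefix='1' (no match yet)
Bit 8: prefix='10' -> emit 'm', reset
Bit 9: prefix='1' (no match yet)
Bit 10: prefix='11' -> emit 'n', reset
Bit 11: prefix='1' (no match yet)
Bit 12: prefix='11' -> emit 'n', reset
Bit 13: prefix='1' (no match yet)
Bit 14: prefix='11' -> emit 'n', reset
Bit 15: prefix='1' (no match yet)
Bit 16: prefix='11' -> emit 'n', reset
Bit 17: prefix='1' (no match yet)
Bit 18: prefix='11' -> emit 'n', reset

Answer: mmbnmnnnnn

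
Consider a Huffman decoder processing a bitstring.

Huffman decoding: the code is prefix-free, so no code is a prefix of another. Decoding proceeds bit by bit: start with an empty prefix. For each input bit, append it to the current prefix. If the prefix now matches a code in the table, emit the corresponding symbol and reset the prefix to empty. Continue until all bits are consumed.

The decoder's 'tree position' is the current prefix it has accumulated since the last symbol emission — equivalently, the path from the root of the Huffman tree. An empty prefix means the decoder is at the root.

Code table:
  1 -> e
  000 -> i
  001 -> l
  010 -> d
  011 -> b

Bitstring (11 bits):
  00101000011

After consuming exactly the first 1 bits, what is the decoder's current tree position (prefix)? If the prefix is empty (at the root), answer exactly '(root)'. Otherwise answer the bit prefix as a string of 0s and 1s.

Bit 0: prefix='0' (no match yet)

Answer: 0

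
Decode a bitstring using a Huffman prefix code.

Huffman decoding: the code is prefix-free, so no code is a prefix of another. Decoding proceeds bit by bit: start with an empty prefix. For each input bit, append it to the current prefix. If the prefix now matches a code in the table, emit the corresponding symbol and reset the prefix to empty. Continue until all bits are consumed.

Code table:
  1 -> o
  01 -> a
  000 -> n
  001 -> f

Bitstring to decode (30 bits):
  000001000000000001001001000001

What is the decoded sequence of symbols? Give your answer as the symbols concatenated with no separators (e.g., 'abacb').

Bit 0: prefix='0' (no match yet)
Bit 1: prefix='00' (no match yet)
Bit 2: prefix='000' -> emit 'n', reset
Bit 3: prefix='0' (no match yet)
Bit 4: prefix='00' (no match yet)
Bit 5: prefix='001' -> emit 'f', reset
Bit 6: prefix='0' (no match yet)
Bit 7: prefix='00' (no match yet)
Bit 8: prefix='000' -> emit 'n', reset
Bit 9: prefix='0' (no match yet)
Bit 10: prefix='00' (no match yet)
Bit 11: prefix='000' -> emit 'n', reset
Bit 12: prefix='0' (no match yet)
Bit 13: prefix='00' (no match yet)
Bit 14: prefix='000' -> emit 'n', reset
Bit 15: prefix='0' (no match yet)
Bit 16: prefix='00' (no match yet)
Bit 17: prefix='001' -> emit 'f', reset
Bit 18: prefix='0' (no match yet)
Bit 19: prefix='00' (no match yet)
Bit 20: prefix='001' -> emit 'f', reset
Bit 21: prefix='0' (no match yet)
Bit 22: prefix='00' (no match yet)
Bit 23: prefix='001' -> emit 'f', reset
Bit 24: prefix='0' (no match yet)
Bit 25: prefix='00' (no match yet)
Bit 26: prefix='000' -> emit 'n', reset
Bit 27: prefix='0' (no match yet)
Bit 28: prefix='00' (no match yet)
Bit 29: prefix='001' -> emit 'f', reset

Answer: nfnnnfffnf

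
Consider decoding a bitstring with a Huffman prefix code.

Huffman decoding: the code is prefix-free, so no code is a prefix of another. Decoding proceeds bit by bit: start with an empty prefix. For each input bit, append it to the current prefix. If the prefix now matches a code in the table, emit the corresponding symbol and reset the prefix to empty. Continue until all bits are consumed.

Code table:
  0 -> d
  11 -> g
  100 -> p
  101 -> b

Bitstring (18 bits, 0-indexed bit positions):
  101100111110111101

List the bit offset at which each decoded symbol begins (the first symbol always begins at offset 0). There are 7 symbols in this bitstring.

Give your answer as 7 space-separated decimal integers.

Answer: 0 3 6 8 10 13 15

Derivation:
Bit 0: prefix='1' (no match yet)
Bit 1: prefix='10' (no match yet)
Bit 2: prefix='101' -> emit 'b', reset
Bit 3: prefix='1' (no match yet)
Bit 4: prefix='10' (no match yet)
Bit 5: prefix='100' -> emit 'p', reset
Bit 6: prefix='1' (no match yet)
Bit 7: prefix='11' -> emit 'g', reset
Bit 8: prefix='1' (no match yet)
Bit 9: prefix='11' -> emit 'g', reset
Bit 10: prefix='1' (no match yet)
Bit 11: prefix='10' (no match yet)
Bit 12: prefix='101' -> emit 'b', reset
Bit 13: prefix='1' (no match yet)
Bit 14: prefix='11' -> emit 'g', reset
Bit 15: prefix='1' (no match yet)
Bit 16: prefix='10' (no match yet)
Bit 17: prefix='101' -> emit 'b', reset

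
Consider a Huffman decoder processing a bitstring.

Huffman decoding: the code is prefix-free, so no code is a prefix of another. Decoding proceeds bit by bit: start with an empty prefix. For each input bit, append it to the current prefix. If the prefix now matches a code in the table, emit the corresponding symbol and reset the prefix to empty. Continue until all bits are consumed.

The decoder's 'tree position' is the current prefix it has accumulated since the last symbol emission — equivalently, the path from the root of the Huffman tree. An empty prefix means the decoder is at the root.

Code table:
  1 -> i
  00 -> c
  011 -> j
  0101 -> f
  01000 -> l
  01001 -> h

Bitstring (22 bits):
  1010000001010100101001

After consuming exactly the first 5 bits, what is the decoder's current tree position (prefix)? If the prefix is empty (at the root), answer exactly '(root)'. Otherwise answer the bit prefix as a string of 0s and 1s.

Answer: 0100

Derivation:
Bit 0: prefix='1' -> emit 'i', reset
Bit 1: prefix='0' (no match yet)
Bit 2: prefix='01' (no match yet)
Bit 3: prefix='010' (no match yet)
Bit 4: prefix='0100' (no match yet)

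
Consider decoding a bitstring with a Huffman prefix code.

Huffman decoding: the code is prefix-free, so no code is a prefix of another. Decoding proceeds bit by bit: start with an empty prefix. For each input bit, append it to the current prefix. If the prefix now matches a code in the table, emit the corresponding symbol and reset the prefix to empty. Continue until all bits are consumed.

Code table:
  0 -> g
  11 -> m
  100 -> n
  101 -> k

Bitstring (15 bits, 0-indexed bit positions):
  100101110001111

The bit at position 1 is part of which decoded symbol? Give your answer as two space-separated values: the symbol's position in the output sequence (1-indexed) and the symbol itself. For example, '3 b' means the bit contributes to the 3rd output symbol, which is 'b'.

Answer: 1 n

Derivation:
Bit 0: prefix='1' (no match yet)
Bit 1: prefix='10' (no match yet)
Bit 2: prefix='100' -> emit 'n', reset
Bit 3: prefix='1' (no match yet)
Bit 4: prefix='10' (no match yet)
Bit 5: prefix='101' -> emit 'k', reset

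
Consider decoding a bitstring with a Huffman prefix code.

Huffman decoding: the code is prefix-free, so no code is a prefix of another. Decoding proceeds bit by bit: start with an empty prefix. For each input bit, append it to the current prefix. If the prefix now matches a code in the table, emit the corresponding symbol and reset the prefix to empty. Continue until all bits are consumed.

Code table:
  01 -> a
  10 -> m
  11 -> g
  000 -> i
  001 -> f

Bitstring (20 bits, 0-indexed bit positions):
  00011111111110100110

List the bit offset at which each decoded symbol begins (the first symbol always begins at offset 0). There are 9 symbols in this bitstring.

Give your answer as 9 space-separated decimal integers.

Bit 0: prefix='0' (no match yet)
Bit 1: prefix='00' (no match yet)
Bit 2: prefix='000' -> emit 'i', reset
Bit 3: prefix='1' (no match yet)
Bit 4: prefix='11' -> emit 'g', reset
Bit 5: prefix='1' (no match yet)
Bit 6: prefix='11' -> emit 'g', reset
Bit 7: prefix='1' (no match yet)
Bit 8: prefix='11' -> emit 'g', reset
Bit 9: prefix='1' (no match yet)
Bit 10: prefix='11' -> emit 'g', reset
Bit 11: prefix='1' (no match yet)
Bit 12: prefix='11' -> emit 'g', reset
Bit 13: prefix='0' (no match yet)
Bit 14: prefix='01' -> emit 'a', reset
Bit 15: prefix='0' (no match yet)
Bit 16: prefix='00' (no match yet)
Bit 17: prefix='001' -> emit 'f', reset
Bit 18: prefix='1' (no match yet)
Bit 19: prefix='10' -> emit 'm', reset

Answer: 0 3 5 7 9 11 13 15 18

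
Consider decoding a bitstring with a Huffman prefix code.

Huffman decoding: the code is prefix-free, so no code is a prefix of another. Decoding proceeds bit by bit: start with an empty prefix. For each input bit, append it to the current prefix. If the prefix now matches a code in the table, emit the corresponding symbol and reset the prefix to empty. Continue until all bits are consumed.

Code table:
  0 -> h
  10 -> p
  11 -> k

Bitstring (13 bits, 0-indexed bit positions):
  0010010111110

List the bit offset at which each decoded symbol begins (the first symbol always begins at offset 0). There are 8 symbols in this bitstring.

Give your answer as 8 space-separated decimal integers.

Answer: 0 1 2 4 5 7 9 11

Derivation:
Bit 0: prefix='0' -> emit 'h', reset
Bit 1: prefix='0' -> emit 'h', reset
Bit 2: prefix='1' (no match yet)
Bit 3: prefix='10' -> emit 'p', reset
Bit 4: prefix='0' -> emit 'h', reset
Bit 5: prefix='1' (no match yet)
Bit 6: prefix='10' -> emit 'p', reset
Bit 7: prefix='1' (no match yet)
Bit 8: prefix='11' -> emit 'k', reset
Bit 9: prefix='1' (no match yet)
Bit 10: prefix='11' -> emit 'k', reset
Bit 11: prefix='1' (no match yet)
Bit 12: prefix='10' -> emit 'p', reset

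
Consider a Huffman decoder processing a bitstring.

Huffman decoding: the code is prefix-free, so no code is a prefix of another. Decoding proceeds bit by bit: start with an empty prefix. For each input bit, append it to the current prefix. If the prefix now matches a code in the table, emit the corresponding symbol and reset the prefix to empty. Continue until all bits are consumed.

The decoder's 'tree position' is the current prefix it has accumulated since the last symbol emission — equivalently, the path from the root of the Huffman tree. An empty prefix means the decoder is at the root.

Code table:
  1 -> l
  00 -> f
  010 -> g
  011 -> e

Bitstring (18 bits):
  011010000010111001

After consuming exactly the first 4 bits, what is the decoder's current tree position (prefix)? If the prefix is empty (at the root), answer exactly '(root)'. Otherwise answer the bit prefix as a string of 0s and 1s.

Answer: 0

Derivation:
Bit 0: prefix='0' (no match yet)
Bit 1: prefix='01' (no match yet)
Bit 2: prefix='011' -> emit 'e', reset
Bit 3: prefix='0' (no match yet)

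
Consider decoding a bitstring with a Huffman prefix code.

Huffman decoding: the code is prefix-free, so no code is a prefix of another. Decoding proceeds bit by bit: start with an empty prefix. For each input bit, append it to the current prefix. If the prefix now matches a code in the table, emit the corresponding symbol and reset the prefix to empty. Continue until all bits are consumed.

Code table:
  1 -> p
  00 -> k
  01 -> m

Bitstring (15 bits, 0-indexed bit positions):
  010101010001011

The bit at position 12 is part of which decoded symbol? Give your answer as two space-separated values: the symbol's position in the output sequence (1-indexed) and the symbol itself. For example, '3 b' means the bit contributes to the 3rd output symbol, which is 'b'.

Bit 0: prefix='0' (no match yet)
Bit 1: prefix='01' -> emit 'm', reset
Bit 2: prefix='0' (no match yet)
Bit 3: prefix='01' -> emit 'm', reset
Bit 4: prefix='0' (no match yet)
Bit 5: prefix='01' -> emit 'm', reset
Bit 6: prefix='0' (no match yet)
Bit 7: prefix='01' -> emit 'm', reset
Bit 8: prefix='0' (no match yet)
Bit 9: prefix='00' -> emit 'k', reset
Bit 10: prefix='0' (no match yet)
Bit 11: prefix='01' -> emit 'm', reset
Bit 12: prefix='0' (no match yet)
Bit 13: prefix='01' -> emit 'm', reset
Bit 14: prefix='1' -> emit 'p', reset

Answer: 7 m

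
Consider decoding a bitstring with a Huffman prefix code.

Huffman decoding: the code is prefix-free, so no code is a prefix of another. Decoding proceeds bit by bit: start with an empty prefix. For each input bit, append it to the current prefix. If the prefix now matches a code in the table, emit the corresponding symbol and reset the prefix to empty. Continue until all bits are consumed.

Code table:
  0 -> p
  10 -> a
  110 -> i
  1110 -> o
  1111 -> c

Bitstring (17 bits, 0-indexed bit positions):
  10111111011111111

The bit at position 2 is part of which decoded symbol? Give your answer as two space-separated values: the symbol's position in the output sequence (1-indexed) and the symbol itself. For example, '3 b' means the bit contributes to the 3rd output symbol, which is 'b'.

Answer: 2 c

Derivation:
Bit 0: prefix='1' (no match yet)
Bit 1: prefix='10' -> emit 'a', reset
Bit 2: prefix='1' (no match yet)
Bit 3: prefix='11' (no match yet)
Bit 4: prefix='111' (no match yet)
Bit 5: prefix='1111' -> emit 'c', reset
Bit 6: prefix='1' (no match yet)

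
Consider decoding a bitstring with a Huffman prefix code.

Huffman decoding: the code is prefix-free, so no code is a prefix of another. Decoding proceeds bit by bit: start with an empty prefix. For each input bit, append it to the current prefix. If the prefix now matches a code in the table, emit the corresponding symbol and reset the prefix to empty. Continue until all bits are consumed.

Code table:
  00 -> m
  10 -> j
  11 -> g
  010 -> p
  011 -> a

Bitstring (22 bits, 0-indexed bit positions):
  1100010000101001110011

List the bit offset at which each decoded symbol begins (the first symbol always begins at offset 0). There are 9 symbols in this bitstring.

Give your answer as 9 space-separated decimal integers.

Bit 0: prefix='1' (no match yet)
Bit 1: prefix='11' -> emit 'g', reset
Bit 2: prefix='0' (no match yet)
Bit 3: prefix='00' -> emit 'm', reset
Bit 4: prefix='0' (no match yet)
Bit 5: prefix='01' (no match yet)
Bit 6: prefix='010' -> emit 'p', reset
Bit 7: prefix='0' (no match yet)
Bit 8: prefix='00' -> emit 'm', reset
Bit 9: prefix='0' (no match yet)
Bit 10: prefix='01' (no match yet)
Bit 11: prefix='010' -> emit 'p', reset
Bit 12: prefix='1' (no match yet)
Bit 13: prefix='10' -> emit 'j', reset
Bit 14: prefix='0' (no match yet)
Bit 15: prefix='01' (no match yet)
Bit 16: prefix='011' -> emit 'a', reset
Bit 17: prefix='1' (no match yet)
Bit 18: prefix='10' -> emit 'j', reset
Bit 19: prefix='0' (no match yet)
Bit 20: prefix='01' (no match yet)
Bit 21: prefix='011' -> emit 'a', reset

Answer: 0 2 4 7 9 12 14 17 19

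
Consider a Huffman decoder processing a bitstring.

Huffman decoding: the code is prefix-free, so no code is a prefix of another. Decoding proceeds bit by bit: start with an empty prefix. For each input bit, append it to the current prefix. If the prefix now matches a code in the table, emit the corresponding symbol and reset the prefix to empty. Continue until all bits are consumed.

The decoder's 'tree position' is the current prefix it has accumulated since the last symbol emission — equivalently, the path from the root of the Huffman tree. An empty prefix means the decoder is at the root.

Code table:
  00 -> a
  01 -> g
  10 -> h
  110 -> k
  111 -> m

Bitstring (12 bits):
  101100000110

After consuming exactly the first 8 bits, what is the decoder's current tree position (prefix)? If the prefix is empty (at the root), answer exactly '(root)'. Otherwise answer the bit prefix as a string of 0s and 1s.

Bit 0: prefix='1' (no match yet)
Bit 1: prefix='10' -> emit 'h', reset
Bit 2: prefix='1' (no match yet)
Bit 3: prefix='11' (no match yet)
Bit 4: prefix='110' -> emit 'k', reset
Bit 5: prefix='0' (no match yet)
Bit 6: prefix='00' -> emit 'a', reset
Bit 7: prefix='0' (no match yet)

Answer: 0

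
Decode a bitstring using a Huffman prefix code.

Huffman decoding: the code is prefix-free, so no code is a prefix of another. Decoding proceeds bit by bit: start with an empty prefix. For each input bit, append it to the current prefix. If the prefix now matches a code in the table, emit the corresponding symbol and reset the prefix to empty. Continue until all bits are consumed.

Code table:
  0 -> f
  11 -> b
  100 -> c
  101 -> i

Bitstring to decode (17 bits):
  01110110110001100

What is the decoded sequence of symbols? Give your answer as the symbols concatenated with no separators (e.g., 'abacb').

Bit 0: prefix='0' -> emit 'f', reset
Bit 1: prefix='1' (no match yet)
Bit 2: prefix='11' -> emit 'b', reset
Bit 3: prefix='1' (no match yet)
Bit 4: prefix='10' (no match yet)
Bit 5: prefix='101' -> emit 'i', reset
Bit 6: prefix='1' (no match yet)
Bit 7: prefix='10' (no match yet)
Bit 8: prefix='101' -> emit 'i', reset
Bit 9: prefix='1' (no match yet)
Bit 10: prefix='10' (no match yet)
Bit 11: prefix='100' -> emit 'c', reset
Bit 12: prefix='0' -> emit 'f', reset
Bit 13: prefix='1' (no match yet)
Bit 14: prefix='11' -> emit 'b', reset
Bit 15: prefix='0' -> emit 'f', reset
Bit 16: prefix='0' -> emit 'f', reset

Answer: fbiicfbff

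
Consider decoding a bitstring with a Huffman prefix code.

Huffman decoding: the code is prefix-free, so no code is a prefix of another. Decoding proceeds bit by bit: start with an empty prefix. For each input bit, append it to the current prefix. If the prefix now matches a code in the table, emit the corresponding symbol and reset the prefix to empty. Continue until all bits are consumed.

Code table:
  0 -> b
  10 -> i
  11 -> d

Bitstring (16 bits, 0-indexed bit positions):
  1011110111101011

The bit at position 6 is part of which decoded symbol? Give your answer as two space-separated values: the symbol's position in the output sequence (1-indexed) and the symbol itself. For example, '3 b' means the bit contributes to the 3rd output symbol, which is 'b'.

Bit 0: prefix='1' (no match yet)
Bit 1: prefix='10' -> emit 'i', reset
Bit 2: prefix='1' (no match yet)
Bit 3: prefix='11' -> emit 'd', reset
Bit 4: prefix='1' (no match yet)
Bit 5: prefix='11' -> emit 'd', reset
Bit 6: prefix='0' -> emit 'b', reset
Bit 7: prefix='1' (no match yet)
Bit 8: prefix='11' -> emit 'd', reset
Bit 9: prefix='1' (no match yet)
Bit 10: prefix='11' -> emit 'd', reset

Answer: 4 b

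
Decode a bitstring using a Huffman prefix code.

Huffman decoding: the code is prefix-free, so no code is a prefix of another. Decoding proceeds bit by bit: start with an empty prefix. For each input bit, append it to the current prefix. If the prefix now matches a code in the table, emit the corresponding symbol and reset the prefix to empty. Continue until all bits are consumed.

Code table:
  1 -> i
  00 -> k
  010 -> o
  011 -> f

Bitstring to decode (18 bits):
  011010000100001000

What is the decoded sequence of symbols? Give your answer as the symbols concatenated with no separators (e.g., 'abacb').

Bit 0: prefix='0' (no match yet)
Bit 1: prefix='01' (no match yet)
Bit 2: prefix='011' -> emit 'f', reset
Bit 3: prefix='0' (no match yet)
Bit 4: prefix='01' (no match yet)
Bit 5: prefix='010' -> emit 'o', reset
Bit 6: prefix='0' (no match yet)
Bit 7: prefix='00' -> emit 'k', reset
Bit 8: prefix='0' (no match yet)
Bit 9: prefix='01' (no match yet)
Bit 10: prefix='010' -> emit 'o', reset
Bit 11: prefix='0' (no match yet)
Bit 12: prefix='00' -> emit 'k', reset
Bit 13: prefix='0' (no match yet)
Bit 14: prefix='01' (no match yet)
Bit 15: prefix='010' -> emit 'o', reset
Bit 16: prefix='0' (no match yet)
Bit 17: prefix='00' -> emit 'k', reset

Answer: fokokok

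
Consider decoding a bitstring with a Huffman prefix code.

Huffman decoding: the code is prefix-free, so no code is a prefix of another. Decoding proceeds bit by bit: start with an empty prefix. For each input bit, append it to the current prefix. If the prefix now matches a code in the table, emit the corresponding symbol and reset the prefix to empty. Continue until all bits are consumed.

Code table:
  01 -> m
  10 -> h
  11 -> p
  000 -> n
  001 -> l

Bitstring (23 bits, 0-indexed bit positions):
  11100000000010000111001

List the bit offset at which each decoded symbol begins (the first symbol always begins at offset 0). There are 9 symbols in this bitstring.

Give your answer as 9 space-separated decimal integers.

Bit 0: prefix='1' (no match yet)
Bit 1: prefix='11' -> emit 'p', reset
Bit 2: prefix='1' (no match yet)
Bit 3: prefix='10' -> emit 'h', reset
Bit 4: prefix='0' (no match yet)
Bit 5: prefix='00' (no match yet)
Bit 6: prefix='000' -> emit 'n', reset
Bit 7: prefix='0' (no match yet)
Bit 8: prefix='00' (no match yet)
Bit 9: prefix='000' -> emit 'n', reset
Bit 10: prefix='0' (no match yet)
Bit 11: prefix='00' (no match yet)
Bit 12: prefix='001' -> emit 'l', reset
Bit 13: prefix='0' (no match yet)
Bit 14: prefix='00' (no match yet)
Bit 15: prefix='000' -> emit 'n', reset
Bit 16: prefix='0' (no match yet)
Bit 17: prefix='01' -> emit 'm', reset
Bit 18: prefix='1' (no match yet)
Bit 19: prefix='11' -> emit 'p', reset
Bit 20: prefix='0' (no match yet)
Bit 21: prefix='00' (no match yet)
Bit 22: prefix='001' -> emit 'l', reset

Answer: 0 2 4 7 10 13 16 18 20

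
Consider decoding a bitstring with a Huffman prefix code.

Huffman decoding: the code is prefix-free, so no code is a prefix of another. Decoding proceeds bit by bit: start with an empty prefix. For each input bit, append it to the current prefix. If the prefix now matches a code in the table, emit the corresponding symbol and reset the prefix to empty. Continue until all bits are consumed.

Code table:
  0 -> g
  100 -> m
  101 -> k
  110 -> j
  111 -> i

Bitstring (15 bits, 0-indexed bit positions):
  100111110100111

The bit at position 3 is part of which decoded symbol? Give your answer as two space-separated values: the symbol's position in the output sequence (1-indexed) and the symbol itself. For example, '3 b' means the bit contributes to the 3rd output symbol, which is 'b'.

Answer: 2 i

Derivation:
Bit 0: prefix='1' (no match yet)
Bit 1: prefix='10' (no match yet)
Bit 2: prefix='100' -> emit 'm', reset
Bit 3: prefix='1' (no match yet)
Bit 4: prefix='11' (no match yet)
Bit 5: prefix='111' -> emit 'i', reset
Bit 6: prefix='1' (no match yet)
Bit 7: prefix='11' (no match yet)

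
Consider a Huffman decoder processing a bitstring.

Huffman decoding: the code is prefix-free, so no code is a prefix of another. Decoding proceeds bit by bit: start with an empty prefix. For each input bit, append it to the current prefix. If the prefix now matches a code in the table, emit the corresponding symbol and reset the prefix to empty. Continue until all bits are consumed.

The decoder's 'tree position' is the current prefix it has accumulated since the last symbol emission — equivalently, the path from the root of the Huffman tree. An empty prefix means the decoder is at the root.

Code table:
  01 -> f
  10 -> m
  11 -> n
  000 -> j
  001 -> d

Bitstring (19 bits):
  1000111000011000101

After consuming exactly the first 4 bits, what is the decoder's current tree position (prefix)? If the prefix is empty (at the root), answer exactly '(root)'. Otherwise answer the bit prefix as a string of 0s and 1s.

Bit 0: prefix='1' (no match yet)
Bit 1: prefix='10' -> emit 'm', reset
Bit 2: prefix='0' (no match yet)
Bit 3: prefix='00' (no match yet)

Answer: 00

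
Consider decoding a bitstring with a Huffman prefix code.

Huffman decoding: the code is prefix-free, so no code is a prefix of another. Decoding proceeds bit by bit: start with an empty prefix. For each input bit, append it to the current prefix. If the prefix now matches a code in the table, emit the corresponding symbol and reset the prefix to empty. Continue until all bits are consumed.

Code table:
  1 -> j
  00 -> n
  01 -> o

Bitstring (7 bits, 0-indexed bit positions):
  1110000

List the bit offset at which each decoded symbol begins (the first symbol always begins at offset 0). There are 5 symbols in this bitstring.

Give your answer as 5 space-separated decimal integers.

Answer: 0 1 2 3 5

Derivation:
Bit 0: prefix='1' -> emit 'j', reset
Bit 1: prefix='1' -> emit 'j', reset
Bit 2: prefix='1' -> emit 'j', reset
Bit 3: prefix='0' (no match yet)
Bit 4: prefix='00' -> emit 'n', reset
Bit 5: prefix='0' (no match yet)
Bit 6: prefix='00' -> emit 'n', reset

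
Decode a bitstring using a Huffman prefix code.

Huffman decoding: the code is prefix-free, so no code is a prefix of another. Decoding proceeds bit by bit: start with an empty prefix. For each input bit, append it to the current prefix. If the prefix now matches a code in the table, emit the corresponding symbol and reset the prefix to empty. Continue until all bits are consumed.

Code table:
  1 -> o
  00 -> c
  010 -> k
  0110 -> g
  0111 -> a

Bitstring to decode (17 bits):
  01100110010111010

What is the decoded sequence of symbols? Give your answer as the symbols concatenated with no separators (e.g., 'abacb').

Bit 0: prefix='0' (no match yet)
Bit 1: prefix='01' (no match yet)
Bit 2: prefix='011' (no match yet)
Bit 3: prefix='0110' -> emit 'g', reset
Bit 4: prefix='0' (no match yet)
Bit 5: prefix='01' (no match yet)
Bit 6: prefix='011' (no match yet)
Bit 7: prefix='0110' -> emit 'g', reset
Bit 8: prefix='0' (no match yet)
Bit 9: prefix='01' (no match yet)
Bit 10: prefix='010' -> emit 'k', reset
Bit 11: prefix='1' -> emit 'o', reset
Bit 12: prefix='1' -> emit 'o', reset
Bit 13: prefix='1' -> emit 'o', reset
Bit 14: prefix='0' (no match yet)
Bit 15: prefix='01' (no match yet)
Bit 16: prefix='010' -> emit 'k', reset

Answer: ggkoook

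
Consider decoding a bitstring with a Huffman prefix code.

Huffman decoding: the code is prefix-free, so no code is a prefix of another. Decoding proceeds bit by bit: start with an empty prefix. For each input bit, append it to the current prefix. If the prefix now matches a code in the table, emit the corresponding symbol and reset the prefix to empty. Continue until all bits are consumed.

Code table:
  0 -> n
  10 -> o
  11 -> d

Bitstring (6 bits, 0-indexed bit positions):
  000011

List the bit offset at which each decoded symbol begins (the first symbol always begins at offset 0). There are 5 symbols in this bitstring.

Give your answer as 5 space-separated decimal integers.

Bit 0: prefix='0' -> emit 'n', reset
Bit 1: prefix='0' -> emit 'n', reset
Bit 2: prefix='0' -> emit 'n', reset
Bit 3: prefix='0' -> emit 'n', reset
Bit 4: prefix='1' (no match yet)
Bit 5: prefix='11' -> emit 'd', reset

Answer: 0 1 2 3 4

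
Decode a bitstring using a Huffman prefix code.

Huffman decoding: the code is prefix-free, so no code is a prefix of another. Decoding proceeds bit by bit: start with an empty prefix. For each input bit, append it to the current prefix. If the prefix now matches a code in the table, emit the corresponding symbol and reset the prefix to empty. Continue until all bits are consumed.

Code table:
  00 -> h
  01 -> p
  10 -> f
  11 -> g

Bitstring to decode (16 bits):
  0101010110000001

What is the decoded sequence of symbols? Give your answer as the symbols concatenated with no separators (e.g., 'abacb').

Bit 0: prefix='0' (no match yet)
Bit 1: prefix='01' -> emit 'p', reset
Bit 2: prefix='0' (no match yet)
Bit 3: prefix='01' -> emit 'p', reset
Bit 4: prefix='0' (no match yet)
Bit 5: prefix='01' -> emit 'p', reset
Bit 6: prefix='0' (no match yet)
Bit 7: prefix='01' -> emit 'p', reset
Bit 8: prefix='1' (no match yet)
Bit 9: prefix='10' -> emit 'f', reset
Bit 10: prefix='0' (no match yet)
Bit 11: prefix='00' -> emit 'h', reset
Bit 12: prefix='0' (no match yet)
Bit 13: prefix='00' -> emit 'h', reset
Bit 14: prefix='0' (no match yet)
Bit 15: prefix='01' -> emit 'p', reset

Answer: ppppfhhp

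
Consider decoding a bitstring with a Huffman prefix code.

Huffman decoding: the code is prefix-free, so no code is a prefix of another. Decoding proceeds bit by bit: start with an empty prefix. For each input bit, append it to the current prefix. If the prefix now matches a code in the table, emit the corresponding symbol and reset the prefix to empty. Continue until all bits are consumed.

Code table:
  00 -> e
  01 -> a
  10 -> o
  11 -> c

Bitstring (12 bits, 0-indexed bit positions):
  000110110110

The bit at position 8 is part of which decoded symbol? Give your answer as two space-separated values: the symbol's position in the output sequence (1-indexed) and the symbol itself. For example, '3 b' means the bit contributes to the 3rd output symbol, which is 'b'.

Bit 0: prefix='0' (no match yet)
Bit 1: prefix='00' -> emit 'e', reset
Bit 2: prefix='0' (no match yet)
Bit 3: prefix='01' -> emit 'a', reset
Bit 4: prefix='1' (no match yet)
Bit 5: prefix='10' -> emit 'o', reset
Bit 6: prefix='1' (no match yet)
Bit 7: prefix='11' -> emit 'c', reset
Bit 8: prefix='0' (no match yet)
Bit 9: prefix='01' -> emit 'a', reset
Bit 10: prefix='1' (no match yet)
Bit 11: prefix='10' -> emit 'o', reset

Answer: 5 a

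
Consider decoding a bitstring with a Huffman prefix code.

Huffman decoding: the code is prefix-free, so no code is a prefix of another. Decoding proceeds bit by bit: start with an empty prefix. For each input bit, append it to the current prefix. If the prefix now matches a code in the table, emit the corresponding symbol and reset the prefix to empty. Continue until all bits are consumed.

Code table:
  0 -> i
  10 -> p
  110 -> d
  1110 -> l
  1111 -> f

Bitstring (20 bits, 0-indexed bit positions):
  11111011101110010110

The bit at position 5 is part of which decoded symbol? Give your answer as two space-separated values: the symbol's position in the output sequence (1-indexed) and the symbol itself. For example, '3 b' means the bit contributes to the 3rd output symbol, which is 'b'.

Answer: 2 p

Derivation:
Bit 0: prefix='1' (no match yet)
Bit 1: prefix='11' (no match yet)
Bit 2: prefix='111' (no match yet)
Bit 3: prefix='1111' -> emit 'f', reset
Bit 4: prefix='1' (no match yet)
Bit 5: prefix='10' -> emit 'p', reset
Bit 6: prefix='1' (no match yet)
Bit 7: prefix='11' (no match yet)
Bit 8: prefix='111' (no match yet)
Bit 9: prefix='1110' -> emit 'l', reset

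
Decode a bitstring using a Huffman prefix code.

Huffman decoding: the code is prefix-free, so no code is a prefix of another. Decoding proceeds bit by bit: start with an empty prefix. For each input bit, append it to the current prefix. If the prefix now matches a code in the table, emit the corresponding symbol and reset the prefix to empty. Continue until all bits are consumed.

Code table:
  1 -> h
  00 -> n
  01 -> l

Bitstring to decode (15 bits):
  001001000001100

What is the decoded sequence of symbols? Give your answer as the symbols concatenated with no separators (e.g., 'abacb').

Answer: nhnhnnlhn

Derivation:
Bit 0: prefix='0' (no match yet)
Bit 1: prefix='00' -> emit 'n', reset
Bit 2: prefix='1' -> emit 'h', reset
Bit 3: prefix='0' (no match yet)
Bit 4: prefix='00' -> emit 'n', reset
Bit 5: prefix='1' -> emit 'h', reset
Bit 6: prefix='0' (no match yet)
Bit 7: prefix='00' -> emit 'n', reset
Bit 8: prefix='0' (no match yet)
Bit 9: prefix='00' -> emit 'n', reset
Bit 10: prefix='0' (no match yet)
Bit 11: prefix='01' -> emit 'l', reset
Bit 12: prefix='1' -> emit 'h', reset
Bit 13: prefix='0' (no match yet)
Bit 14: prefix='00' -> emit 'n', reset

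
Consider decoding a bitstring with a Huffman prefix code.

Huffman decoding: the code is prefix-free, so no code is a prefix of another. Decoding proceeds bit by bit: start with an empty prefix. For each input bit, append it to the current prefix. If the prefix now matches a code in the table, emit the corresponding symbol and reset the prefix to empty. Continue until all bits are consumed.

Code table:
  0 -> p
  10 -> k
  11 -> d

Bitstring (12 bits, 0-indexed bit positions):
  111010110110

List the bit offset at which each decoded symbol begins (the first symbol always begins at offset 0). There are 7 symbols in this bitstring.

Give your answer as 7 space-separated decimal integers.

Bit 0: prefix='1' (no match yet)
Bit 1: prefix='11' -> emit 'd', reset
Bit 2: prefix='1' (no match yet)
Bit 3: prefix='10' -> emit 'k', reset
Bit 4: prefix='1' (no match yet)
Bit 5: prefix='10' -> emit 'k', reset
Bit 6: prefix='1' (no match yet)
Bit 7: prefix='11' -> emit 'd', reset
Bit 8: prefix='0' -> emit 'p', reset
Bit 9: prefix='1' (no match yet)
Bit 10: prefix='11' -> emit 'd', reset
Bit 11: prefix='0' -> emit 'p', reset

Answer: 0 2 4 6 8 9 11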